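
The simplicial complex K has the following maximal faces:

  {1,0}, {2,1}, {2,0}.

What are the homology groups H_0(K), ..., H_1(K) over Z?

We work with the vertex ordering 0 < 1 < 2. The simplices of K, each written with vertices in increasing order, are:

  0-simplices (3): [0], [1], [2]
  1-simplices (3): [0,1], [0,2], [1,2]

so the chain groups are C_0 ≅ Z^3, C_1 ≅ Z^3.

∂_1: C_1 → C_0 is given by ∂[p,q] = [q] − [p].
This gives a 3×3 integer matrix of rank 2; reducing to Smith normal form yields diagonal entries (1,1).

From H_k ≅ ker(∂_k) / im(∂_{k+1}) we obtain:

  H_0: rank C_0 − rank ∂_1 = 3 − 2 = 1, and the invariant factors of ∂_1 are all 1, so H_0 = Z.
  H_1: rank ker ∂_1 − rank ∂_2 = (3 − 2) − 0 = 1, and there is no ∂_2, so H_1 = Z.

As a check, the Euler characteristic is 3 − 3 = 0, which agrees with 1 − 1 = 0.
(K is a triangulation of the circle S^1.)

H_0 = Z,  H_1 = Z.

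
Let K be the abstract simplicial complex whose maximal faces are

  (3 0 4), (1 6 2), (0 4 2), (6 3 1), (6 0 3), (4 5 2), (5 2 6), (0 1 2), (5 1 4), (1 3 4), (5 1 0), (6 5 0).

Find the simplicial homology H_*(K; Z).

K has 7 vertices, 18 edges, 12 triangles.
rank ∂_0 = 0, rank ∂_1 = 6 ⇒ b_0 = 7 − 0 − 6 = 1; all invariant factors of ∂_1 are 1 so no torsion. So H_0 = Z.
rank ∂_1 = 6, rank ∂_2 = 12 ⇒ b_1 = 18 − 6 − 12 = 0; ∂_2 has invariant factor(s) [2] giving torsion. So H_1 = Z_2.
rank ∂_2 = 12, rank ∂_3 = 0 ⇒ b_2 = 12 − 12 − 0 = 0. So H_2 = 0.

H_0 = Z,  H_1 = Z_2,  H_2 = 0.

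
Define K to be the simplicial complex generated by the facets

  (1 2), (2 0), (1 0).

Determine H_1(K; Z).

Fix the vertex order 0 < 1 < 2 and write every simplex with vertices in increasing order. Then dim K = 1 and the simplices of K are:

  0-simplices (3): [0], [1], [2]
  1-simplices (3): [0,1], [0,2], [1,2]

giving chain groups C_0 ≅ Z^3, C_1 ≅ Z^3.

Boundary ∂_1: C_1 → C_0 maps an edge to its endpoints' difference, ∂[p,q] = q − p.
This gives a 3×3 integer matrix of rank 2; reducing to Smith normal form yields diagonal entries (1,1).

Reading off H_k = ker ∂_k / im ∂_{k+1}:

  H_1: rank ker ∂_1 − rank ∂_2 = (3 − 2) − 0 = 1, and there is no ∂_2, so H_1 ≅ Z.

(K is a triangulation of the circle S^1.)

H_1 ≅ Z.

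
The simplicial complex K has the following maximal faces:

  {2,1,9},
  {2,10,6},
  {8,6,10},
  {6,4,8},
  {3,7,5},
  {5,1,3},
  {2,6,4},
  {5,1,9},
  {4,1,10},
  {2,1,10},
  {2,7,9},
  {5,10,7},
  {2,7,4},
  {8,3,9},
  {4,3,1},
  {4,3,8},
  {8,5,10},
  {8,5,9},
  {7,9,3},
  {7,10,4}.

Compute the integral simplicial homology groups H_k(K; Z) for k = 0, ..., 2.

H_0 ≅ Z,  H_1 ≅ Z ⊕ Z_2,  H_2 = 0.

Fix the vertex order 1 < 2 < 3 < 4 < 5 < 6 < 7 < 8 < 9 < 10 and write every simplex with vertices in increasing order. Then dim K = 2 and the simplices of K are:

  0-simplices (10): [1], [2], [3], [4], [5], [6], [7], [8], [9], [10]
  1-simplices (30): (30 of them)
  2-simplices (20): (20 of them)

so the chain groups are C_0 ≅ Z^10, C_1 ≅ Z^30, C_2 ≅ Z^20.

The boundary map ∂_1: C_1 → C_0 sends each edge [p,q] (with p < q) to q − p. For instance
  ∂[1,2] = [2] − [1].
As a 10×30 matrix over Z this has rank 9, with invariant factors (1,1,1,1,1,1,1,1,1).

The boundary map ∂_2: C_2 → C_1 maps a triangle to the signed sum of its edges. For instance
  ∂[2,4,7] = [4,7] − [2,7] + [2,4],
  ∂[5,7,10] = [7,10] − [5,10] + [5,7].
The 30×20 boundary matrix has rank 20 and Smith normal form diag(1,1,1,1,1,1,1,1,1,1,1,1,1,1,1,1,1,1,1,2).

Reading off H_k = ker ∂_k / im ∂_{k+1}:

  H_0: rank C_0 − rank ∂_1 = 10 − 9 = 1, and the invariant factors of ∂_1 are all 1, so H_0 ≅ Z.
  H_1: rank ker ∂_1 − rank ∂_2 = (30 − 9) − 20 = 1, and ∂_2 has invariant factor 2 > 1, so H_1 ≅ Z ⊕ Z_2.
  H_2: rank ker ∂_2 − rank ∂_3 = (20 − 20) − 0 = 0, and there is no ∂_3, so H_2 ≅ 0.

(K is a triangulation of the Klein bottle.)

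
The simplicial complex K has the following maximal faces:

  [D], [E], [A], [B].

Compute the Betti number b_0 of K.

b_0 = 4.

Fix the vertex order A < B < D < E and write every simplex with vertices in increasing order. Then dim K = 0 and the simplices of K are:

  0-simplices (4): A, B, D, E

Hence C_0 ≅ Z^4.

Reading off H_k = ker ∂_k / im ∂_{k+1}:

  H_0: rank C_0 − rank ∂_1 = 4 − 0 = 4, and there is no ∂_1, so H_0 ≅ Z^4.

(K is a triangulation of a set of 4 points.)

Hence the Betti numbers are b_0 = 4.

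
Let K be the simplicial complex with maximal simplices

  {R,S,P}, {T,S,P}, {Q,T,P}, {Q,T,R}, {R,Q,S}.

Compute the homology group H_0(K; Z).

We work with the vertex ordering P < Q < R < S < T. The simplices of K, each written with vertices in increasing order, are:

  0-simplices (5): P, Q, R, S, T
  1-simplices (10): PQ, PR, PS, PT, QR, QS, QT, RS, RT, ST
  2-simplices (5): PQT, PRS, PST, QRS, QRT

Hence C_0 ≅ Z^5, C_1 ≅ Z^10, C_2 ≅ Z^5.

∂_1: C_1 → C_0 maps an edge to its endpoints' difference, ∂[p,q] = q − p. For instance
  ∂PS = S − P.
The 5×10 boundary matrix has rank 4 and Smith normal form diag(1,1,1,1).

∂_2: C_2 → C_1 maps a triangle to the signed sum of its edges. For instance
  ∂QRT = RT − QT + QR,
  ∂PST = ST − PT + PS.
As a 10×5 matrix over Z this has rank 5, with invariant factors (1,1,1,1,1).

Reading off H_k = ker ∂_k / im ∂_{k+1}:

  H_0: rank C_0 − rank ∂_1 = 5 − 4 = 1, and the invariant factors of ∂_1 are all 1, so H_0 = Z.

H_0 ≅ Z.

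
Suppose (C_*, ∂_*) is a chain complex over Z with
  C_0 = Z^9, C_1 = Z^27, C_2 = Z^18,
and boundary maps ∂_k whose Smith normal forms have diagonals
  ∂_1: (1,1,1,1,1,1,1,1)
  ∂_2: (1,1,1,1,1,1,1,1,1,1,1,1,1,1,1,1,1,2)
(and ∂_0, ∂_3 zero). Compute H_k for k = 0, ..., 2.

H_0 ≅ Z,  H_1 ≅ Z ⊕ Z/2Z,  H_2 = 0.

H_0: b_0 = 9 − 0 − 8 = 1; torsion from ∂_1 factors > 1: none. So H_0 ≅ Z.
H_1: b_1 = 27 − 8 − 18 = 1; torsion from ∂_2 factors > 1: [2]. So H_1 ≅ Z ⊕ Z/2Z.
H_2: b_2 = 18 − 18 − 0 = 0; torsion from ∂_3 factors > 1: none. So H_2 ≅ 0.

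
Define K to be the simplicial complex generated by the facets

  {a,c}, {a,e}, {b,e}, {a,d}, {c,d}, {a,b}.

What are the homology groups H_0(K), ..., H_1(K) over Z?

H_0 = Z,  H_1 = Z^2.

Take the total order a < b < c < d < e on the vertex set. Then K (dimension 1) consists of the simplices:

  0-simplices (5): a, b, c, d, e
  1-simplices (6): ab, ac, ad, ae, be, cd

Hence C_0 ≅ Z^5, C_1 ≅ Z^6.

The boundary map ∂_1: C_1 → C_0 is given by ∂[p,q] = [q] − [p]. For instance
  ∂cd = d − c.
As a 5×6 matrix over Z this has rank 4, with invariant factors (1,1,1,1).

Reading off H_k = ker ∂_k / im ∂_{k+1}:

  H_0: rank C_0 − rank ∂_1 = 5 − 4 = 1, and the invariant factors of ∂_1 are all 1, so H_0 = Z.
  H_1: rank ker ∂_1 − rank ∂_2 = (6 − 4) − 0 = 2, and there is no ∂_2, so H_1 = Z^2.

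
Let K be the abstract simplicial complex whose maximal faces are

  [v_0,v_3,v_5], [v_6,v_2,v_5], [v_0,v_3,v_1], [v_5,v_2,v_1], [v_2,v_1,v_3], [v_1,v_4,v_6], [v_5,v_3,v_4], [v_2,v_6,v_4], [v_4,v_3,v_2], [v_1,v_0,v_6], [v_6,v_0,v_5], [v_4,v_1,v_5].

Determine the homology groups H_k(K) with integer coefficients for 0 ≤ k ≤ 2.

H_0 = Z,  H_1 = Z_2,  H_2 = 0.

Order the vertices as v_0 < v_1 < v_2 < v_3 < v_4 < v_5 < v_6. Listing each simplex with vertices in this order, K has dimension 2 with simplices:

  0-simplices (7): [v_0], [v_1], [v_2], [v_3], [v_4], [v_5], [v_6]
  1-simplices (18): (18 of them)
  2-simplices (12): (12 of them)

Hence C_0 ≅ Z^7, C_1 ≅ Z^18, C_2 ≅ Z^12.

∂_1: C_1 → C_0 is given by ∂[p,q] = [q] − [p]. For instance
  ∂[v_1,v_5] = [v_5] − [v_1].
This gives a 7×18 integer matrix of rank 6; reducing to Smith normal form yields diagonal entries (1,1,1,1,1,1).

∂_2: C_2 → C_1 acts by ∂[p,q,r] = [q,r] − [p,r] + [p,q]. For instance
  ∂[v_2,v_3,v_4] = [v_3,v_4] − [v_2,v_4] + [v_2,v_3],
  ∂[v_1,v_2,v_3] = [v_2,v_3] − [v_1,v_3] + [v_1,v_2].
The resulting 18×12 matrix has rank 12, and its Smith normal form has invariant factors (1,1,1,1,1,1,1,1,1,1,1,2).

From H_k ≅ ker(∂_k) / im(∂_{k+1}) we obtain:

  H_0: rank C_0 − rank ∂_1 = 7 − 6 = 1, and the invariant factors of ∂_1 are all 1, so H_0 ≅ Z.
  H_1: rank ker ∂_1 − rank ∂_2 = (18 − 6) − 12 = 0, and ∂_2 has invariant factor 2 > 1, so H_1 ≅ Z_2.
  H_2: rank ker ∂_2 − rank ∂_3 = (12 − 12) − 0 = 0, and there is no ∂_3, so H_2 ≅ 0.

As a check, the Euler characteristic is 7 − 18 + 12 = 1, which agrees with 1 − 0 + 0 = 1.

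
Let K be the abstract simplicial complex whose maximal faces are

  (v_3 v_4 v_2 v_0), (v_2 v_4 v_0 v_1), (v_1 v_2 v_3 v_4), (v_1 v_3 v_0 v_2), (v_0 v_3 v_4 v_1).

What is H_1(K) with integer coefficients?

Order the vertices as v_0 < v_1 < v_2 < v_3 < v_4. Listing each simplex with vertices in this order, K has dimension 3 with simplices:

  0-simplices (5): [v_0], [v_1], [v_2], [v_3], [v_4]
  1-simplices (10): [v_0,v_1], [v_0,v_2], [v_0,v_3], [v_0,v_4], [v_1,v_2], [v_1,v_3], [v_1,v_4], [v_2,v_3], [v_2,v_4], [v_3,v_4]
  2-simplices (10): [v_0,v_1,v_2], [v_0,v_1,v_3], [v_0,v_1,v_4], [v_0,v_2,v_3], [v_0,v_2,v_4], [v_0,v_3,v_4], [v_1,v_2,v_3], [v_1,v_2,v_4], [v_1,v_3,v_4], [v_2,v_3,v_4]
  3-simplices (5): [v_0,v_1,v_2,v_3], [v_0,v_1,v_2,v_4], [v_0,v_1,v_3,v_4], [v_0,v_2,v_3,v_4], [v_1,v_2,v_3,v_4]

Hence C_0 ≅ Z^5, C_1 ≅ Z^10, C_2 ≅ Z^10, C_3 ≅ Z^5.

∂_1: C_1 → C_0 is given by ∂[p,q] = [q] − [p]. For instance
  ∂[v_0,v_2] = [v_2] − [v_0].
The 5×10 boundary matrix has rank 4 and Smith normal form diag(1,1,1,1).

∂_2: C_2 → C_1 acts by ∂[p,q,r] = [q,r] − [p,r] + [p,q]. For instance
  ∂[v_1,v_2,v_3] = [v_2,v_3] − [v_1,v_3] + [v_1,v_2],
  ∂[v_0,v_2,v_4] = [v_2,v_4] − [v_0,v_4] + [v_0,v_2].
As a 10×10 matrix over Z this has rank 6, with invariant factors (1,1,1,1,1,1).

The boundary map ∂_3: C_3 → C_2 sends each 3-simplex σ to the alternating sum Σ_i (−1)^i (σ with its i-th vertex removed). For instance
  ∂[v_1,v_2,v_3,v_4] = [v_2,v_3,v_4] − [v_1,v_3,v_4] + [v_1,v_2,v_4] − [v_1,v_2,v_3],
  ∂[v_0,v_2,v_3,v_4] = [v_2,v_3,v_4] − [v_0,v_3,v_4] + [v_0,v_2,v_4] − [v_0,v_2,v_3].
This gives a 10×5 integer matrix of rank 4; reducing to Smith normal form yields diagonal entries (1,1,1,1).

Reading off H_k = ker ∂_k / im ∂_{k+1}:

  H_1: rank ker ∂_1 − rank ∂_2 = (10 − 4) − 6 = 0, and the invariant factors of ∂_2 are all 1, so H_1 ≅ 0.

(K is a triangulation of the 3-sphere S^3.)

H_1 ≅ 0.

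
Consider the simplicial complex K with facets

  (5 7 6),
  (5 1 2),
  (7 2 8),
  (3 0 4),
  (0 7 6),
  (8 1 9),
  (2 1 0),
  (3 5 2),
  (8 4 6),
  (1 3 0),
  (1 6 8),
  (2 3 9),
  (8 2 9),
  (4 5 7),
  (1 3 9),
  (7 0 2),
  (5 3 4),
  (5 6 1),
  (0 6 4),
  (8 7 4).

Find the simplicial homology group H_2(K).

H_2 ≅ 0.

Take the total order 0 < 1 < 2 < 3 < 4 < 5 < 6 < 7 < 8 < 9 on the vertex set. Then K (dimension 2) consists of the simplices:

  0-simplices (10): [0], [1], [2], [3], [4], [5], [6], [7], [8], [9]
  1-simplices (30): (30 of them)
  2-simplices (20): (20 of them)

giving chain groups C_0 ≅ Z^10, C_1 ≅ Z^30, C_2 ≅ Z^20.

Boundary ∂_1: C_1 → C_0 maps an edge to its endpoints' difference, ∂[p,q] = q − p. For instance
  ∂[2,7] = [7] − [2].
The resulting 10×30 matrix has rank 9, and its Smith normal form has invariant factors (1,1,1,1,1,1,1,1,1).

The boundary map ∂_2: C_2 → C_1 sends each 2-simplex [p,q,r] to [q,r] − [p,r] + [p,q]. For instance
  ∂[1,3,9] = [3,9] − [1,9] + [1,3],
  ∂[0,4,6] = [4,6] − [0,6] + [0,4].
As a 30×20 matrix over Z this has rank 20, with invariant factors (1,1,1,1,1,1,1,1,1,1,1,1,1,1,1,1,1,1,1,2).

From H_k ≅ ker(∂_k) / im(∂_{k+1}) we obtain:

  H_2: rank ker ∂_2 − rank ∂_3 = (20 − 20) − 0 = 0, and there is no ∂_3, so H_2 ≅ 0.

(K is a triangulation of the Klein bottle.)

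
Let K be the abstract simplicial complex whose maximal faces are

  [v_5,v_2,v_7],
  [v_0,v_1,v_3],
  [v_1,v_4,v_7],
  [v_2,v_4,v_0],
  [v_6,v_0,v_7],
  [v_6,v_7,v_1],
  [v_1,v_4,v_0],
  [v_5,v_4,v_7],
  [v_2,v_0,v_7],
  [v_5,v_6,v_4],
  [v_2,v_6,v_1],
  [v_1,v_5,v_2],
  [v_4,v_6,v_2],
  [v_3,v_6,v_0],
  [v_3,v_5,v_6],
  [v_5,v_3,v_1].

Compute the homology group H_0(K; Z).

H_0 = Z.

K has 8 vertices, 24 edges, 16 triangles.
rank ∂_0 = 0, rank ∂_1 = 7 ⇒ b_0 = 8 − 0 − 7 = 1; all invariant factors of ∂_1 are 1 so no torsion. So H_0 = Z.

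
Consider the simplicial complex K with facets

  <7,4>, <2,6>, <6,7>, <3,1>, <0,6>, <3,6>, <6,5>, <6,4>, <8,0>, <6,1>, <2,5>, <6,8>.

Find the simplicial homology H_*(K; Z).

We work with the vertex ordering 0 < 1 < 2 < 3 < 4 < 5 < 6 < 7 < 8. The simplices of K, each written with vertices in increasing order, are:

  0-simplices (9): [0], [1], [2], [3], [4], [5], [6], [7], [8]
  1-simplices (12): [0,6], [0,8], [1,3], [1,6], [2,5], [2,6], [3,6], [4,6], [4,7], [5,6], [6,7], [6,8]

so the chain groups are C_0 ≅ Z^9, C_1 ≅ Z^12.

∂_1: C_1 → C_0 is given by ∂[p,q] = [q] − [p]. For instance
  ∂[4,7] = [7] − [4].
The 9×12 boundary matrix has rank 8 and Smith normal form diag(1,1,1,1,1,1,1,1).

From H_k ≅ ker(∂_k) / im(∂_{k+1}) we obtain:

  H_0: rank C_0 − rank ∂_1 = 9 − 8 = 1, and the invariant factors of ∂_1 are all 1, so H_0 ≅ Z.
  H_1: rank ker ∂_1 − rank ∂_2 = (12 − 8) − 0 = 4, and there is no ∂_2, so H_1 ≅ Z^4.

H_0 ≅ Z,  H_1 ≅ Z^4.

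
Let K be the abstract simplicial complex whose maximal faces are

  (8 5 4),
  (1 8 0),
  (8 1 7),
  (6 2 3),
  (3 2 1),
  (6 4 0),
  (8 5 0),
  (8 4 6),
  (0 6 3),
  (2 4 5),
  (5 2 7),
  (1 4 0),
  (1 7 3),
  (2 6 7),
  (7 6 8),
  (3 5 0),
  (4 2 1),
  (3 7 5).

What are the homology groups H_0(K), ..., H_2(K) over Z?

Take the total order 0 < 1 < 2 < 3 < 4 < 5 < 6 < 7 < 8 on the vertex set. Then K (dimension 2) consists of the simplices:

  0-simplices (9): [0], [1], [2], [3], [4], [5], [6], [7], [8]
  1-simplices (27): (27 of them)
  2-simplices (18): [0,1,4], [0,1,8], [0,3,5], [0,3,6], [0,4,6], [0,5,8], [1,2,3], [1,2,4], [1,3,7], [1,7,8], [2,3,6], [2,4,5], [2,5,7], [2,6,7], [3,5,7], [4,5,8], [4,6,8], [6,7,8]

giving chain groups C_0 ≅ Z^9, C_1 ≅ Z^27, C_2 ≅ Z^18.

∂_1: C_1 → C_0 sends each edge [p,q] (with p < q) to q − p. For instance
  ∂[3,5] = [5] − [3].
As a 9×27 matrix over Z this has rank 8, with invariant factors (1,1,1,1,1,1,1,1).

∂_2: C_2 → C_1 maps a triangle to the signed sum of its edges. For instance
  ∂[3,5,7] = [5,7] − [3,7] + [3,5],
  ∂[0,3,5] = [3,5] − [0,5] + [0,3].
This gives a 27×18 integer matrix of rank 18; reducing to Smith normal form yields diagonal entries (1,1,1,1,1,1,1,1,1,1,1,1,1,1,1,1,1,2).

From H_k ≅ ker(∂_k) / im(∂_{k+1}) we obtain:

  H_0: rank C_0 − rank ∂_1 = 9 − 8 = 1, and the invariant factors of ∂_1 are all 1, so H_0 = Z.
  H_1: rank ker ∂_1 − rank ∂_2 = (27 − 8) − 18 = 1, and ∂_2 has invariant factor 2 > 1, so H_1 = Z × Z/2.
  H_2: rank ker ∂_2 − rank ∂_3 = (18 − 18) − 0 = 0, and there is no ∂_3, so H_2 = 0.

H_0 = Z,  H_1 = Z × Z/2,  H_2 = 0.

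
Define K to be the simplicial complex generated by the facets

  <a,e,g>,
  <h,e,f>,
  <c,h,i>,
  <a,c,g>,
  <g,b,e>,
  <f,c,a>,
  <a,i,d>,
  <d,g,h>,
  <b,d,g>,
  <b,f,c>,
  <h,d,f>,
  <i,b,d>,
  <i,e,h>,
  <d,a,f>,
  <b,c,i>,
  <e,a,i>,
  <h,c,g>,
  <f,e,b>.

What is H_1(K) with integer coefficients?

Order the vertices as a < b < c < d < e < f < g < h < i. Listing each simplex with vertices in this order, K has dimension 2 with simplices:

  0-simplices (9): a, b, c, d, e, f, g, h, i
  1-simplices (27): ac, ad, ae, af, ag, ai, bc, bd, be, bf, bg, bi, cf, cg, ch, ci, df, dg, dh, di, ef, eg, eh, ei, fh, gh, hi
  2-simplices (18): acf, acg, adf, adi, aeg, aei, bcf, bci, bdg, bdi, bef, beg, cgh, chi, dfh, dgh, efh, ehi

so the chain groups are C_0 ≅ Z^9, C_1 ≅ Z^27, C_2 ≅ Z^18.

Boundary ∂_1: C_1 → C_0 maps an edge to its endpoints' difference, ∂[p,q] = q − p. For instance
  ∂af = f − a.
The 9×27 boundary matrix has rank 8 and Smith normal form diag(1,1,1,1,1,1,1,1).

∂_2: C_2 → C_1 acts by ∂[p,q,r] = [q,r] − [p,r] + [p,q]. For instance
  ∂adi = di − ai + ad,
  ∂bci = ci − bi + bc.
As a 27×18 matrix over Z this has rank 17, with invariant factors (1,1,1,1,1,1,1,1,1,1,1,1,1,1,1,1,1).

Now H_k = ker ∂_k / im ∂_{k+1}, so:

  H_1: rank ker ∂_1 − rank ∂_2 = (27 − 8) − 17 = 2, and the invariant factors of ∂_2 are all 1, so H_1 ≅ Z^2.

H_1 = Z^2.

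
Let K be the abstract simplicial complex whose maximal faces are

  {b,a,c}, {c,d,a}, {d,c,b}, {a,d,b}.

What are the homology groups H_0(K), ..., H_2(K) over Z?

Take the total order a < b < c < d on the vertex set. Then K (dimension 2) consists of the simplices:

  0-simplices (4): a, b, c, d
  1-simplices (6): ab, ac, ad, bc, bd, cd
  2-simplices (4): abc, abd, acd, bcd

so the chain groups are C_0 ≅ Z^4, C_1 ≅ Z^6, C_2 ≅ Z^4.

The boundary map ∂_1: C_1 → C_0 is given by ∂[p,q] = [q] − [p].
As a 4×6 matrix over Z this has rank 3, with invariant factors (1,1,1).

The boundary map ∂_2: C_2 → C_1 acts by ∂[p,q,r] = [q,r] − [p,r] + [p,q]. For instance
  ∂acd = cd − ad + ac,
  ∂abc = bc − ac + ab.
The 6×4 boundary matrix has rank 3 and Smith normal form diag(1,1,1).

Now H_k = ker ∂_k / im ∂_{k+1}, so:

  H_0: rank C_0 − rank ∂_1 = 4 − 3 = 1, and the invariant factors of ∂_1 are all 1, so H_0 ≅ Z.
  H_1: rank ker ∂_1 − rank ∂_2 = (6 − 3) − 3 = 0, and the invariant factors of ∂_2 are all 1, so H_1 ≅ 0.
  H_2: rank ker ∂_2 − rank ∂_3 = (4 − 3) − 0 = 1, and there is no ∂_3, so H_2 ≅ Z.

H_0 ≅ Z,  H_1 = 0,  H_2 ≅ Z.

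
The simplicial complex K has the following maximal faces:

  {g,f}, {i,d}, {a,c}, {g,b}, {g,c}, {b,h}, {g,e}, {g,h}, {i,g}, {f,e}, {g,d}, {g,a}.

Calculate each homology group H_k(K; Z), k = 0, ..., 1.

H_0 = Z,  H_1 = Z^4.

Order the vertices as a < b < c < d < e < f < g < h < i. Listing each simplex with vertices in this order, K has dimension 1 with simplices:

  0-simplices (9): a, b, c, d, e, f, g, h, i
  1-simplices (12): ac, ag, bg, bh, cg, dg, di, ef, eg, fg, gh, gi

giving chain groups C_0 ≅ Z^9, C_1 ≅ Z^12.

The boundary map ∂_1: C_1 → C_0 maps an edge to its endpoints' difference, ∂[p,q] = q − p. For instance
  ∂di = i − d.
This gives a 9×12 integer matrix of rank 8; reducing to Smith normal form yields diagonal entries (1,1,1,1,1,1,1,1).

From H_k ≅ ker(∂_k) / im(∂_{k+1}) we obtain:

  H_0: rank C_0 − rank ∂_1 = 9 − 8 = 1, and the invariant factors of ∂_1 are all 1, so H_0 = Z.
  H_1: rank ker ∂_1 − rank ∂_2 = (12 − 8) − 0 = 4, and there is no ∂_2, so H_1 = Z^4.

As a check, the Euler characteristic is 9 − 12 = -3, which agrees with 1 − 4 = -3.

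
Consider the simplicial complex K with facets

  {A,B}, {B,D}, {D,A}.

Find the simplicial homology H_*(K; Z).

Take the total order A < B < D on the vertex set. Then K (dimension 1) consists of the simplices:

  0-simplices (3): A, B, D
  1-simplices (3): AB, AD, BD

Hence C_0 ≅ Z^3, C_1 ≅ Z^3.

The boundary map ∂_1: C_1 → C_0 is given by ∂[p,q] = [q] − [p].
The resulting 3×3 matrix has rank 2, and its Smith normal form has invariant factors (1,1).

Computing H_k = (kernel of ∂_k) / (image of ∂_{k+1}):

  H_0: rank C_0 − rank ∂_1 = 3 − 2 = 1, and the invariant factors of ∂_1 are all 1, so H_0 ≅ Z.
  H_1: rank ker ∂_1 − rank ∂_2 = (3 − 2) − 0 = 1, and there is no ∂_2, so H_1 ≅ Z.

(K is a triangulation of the circle S^1.)

H_0 = Z,  H_1 = Z.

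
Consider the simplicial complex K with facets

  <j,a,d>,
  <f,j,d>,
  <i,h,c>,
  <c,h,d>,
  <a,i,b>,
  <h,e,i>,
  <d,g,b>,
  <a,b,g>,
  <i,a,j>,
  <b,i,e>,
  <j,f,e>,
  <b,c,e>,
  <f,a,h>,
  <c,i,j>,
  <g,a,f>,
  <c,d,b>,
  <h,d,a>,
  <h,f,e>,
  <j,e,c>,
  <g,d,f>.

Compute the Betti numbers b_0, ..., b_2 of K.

We work with the vertex ordering a < b < c < d < e < f < g < h < i < j. The simplices of K, each written with vertices in increasing order, are:

  0-simplices (10): a, b, c, d, e, f, g, h, i, j
  1-simplices (30): ab, ad, af, ag, ah, ai, aj, bc, bd, be, bg, bi, cd, ce, ch, ci, cj, df, dg, dh, dj, ef, eh, ei, ej, fg, fh, fj, hi, ij
  2-simplices (20): abg, abi, adh, adj, afg, afh, aij, bcd, bce, bdg, bei, cdh, cej, chi, cij, dfg, dfj, efh, efj, ehi

Hence C_0 ≅ Z^10, C_1 ≅ Z^30, C_2 ≅ Z^20.

∂_1: C_1 → C_0 is given by ∂[p,q] = [q] − [p]. For instance
  ∂ef = f − e.
As a 10×30 matrix over Z this has rank 9, with invariant factors (1,1,1,1,1,1,1,1,1).

The boundary map ∂_2: C_2 → C_1 maps a triangle to the signed sum of its edges. For instance
  ∂cdh = dh − ch + cd,
  ∂efh = fh − eh + ef.
The 30×20 boundary matrix has rank 20 and Smith normal form diag(1,1,1,1,1,1,1,1,1,1,1,1,1,1,1,1,1,1,1,2).

Reading off H_k = ker ∂_k / im ∂_{k+1}:

  H_0: rank C_0 − rank ∂_1 = 10 − 9 = 1, and the invariant factors of ∂_1 are all 1, so H_0 ≅ Z.
  H_1: rank ker ∂_1 − rank ∂_2 = (30 − 9) − 20 = 1, and ∂_2 has invariant factor 2 > 1, so H_1 ≅ Z × Z/2.
  H_2: rank ker ∂_2 − rank ∂_3 = (20 − 20) − 0 = 0, and there is no ∂_3, so H_2 ≅ 0.

As a check, the Euler characteristic is 10 − 30 + 20 = 0, which agrees with 1 − 1 + 0 = 0.

Hence the Betti numbers are b_0 = 1, b_1 = 1, b_2 = 0.

b_0 = 1, b_1 = 1, b_2 = 0.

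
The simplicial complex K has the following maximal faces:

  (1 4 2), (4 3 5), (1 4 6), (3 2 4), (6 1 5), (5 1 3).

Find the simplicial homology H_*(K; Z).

H_0 ≅ Z,  H_1 ≅ Z,  H_2 = 0.

K has 6 vertices, 12 edges, 6 triangles.
rank ∂_0 = 0, rank ∂_1 = 5 ⇒ b_0 = 6 − 0 − 5 = 1; all invariant factors of ∂_1 are 1 so no torsion. So H_0 = Z.
rank ∂_1 = 5, rank ∂_2 = 6 ⇒ b_1 = 12 − 5 − 6 = 1; all invariant factors of ∂_2 are 1 so no torsion. So H_1 = Z.
rank ∂_2 = 6, rank ∂_3 = 0 ⇒ b_2 = 6 − 6 − 0 = 0. So H_2 = 0.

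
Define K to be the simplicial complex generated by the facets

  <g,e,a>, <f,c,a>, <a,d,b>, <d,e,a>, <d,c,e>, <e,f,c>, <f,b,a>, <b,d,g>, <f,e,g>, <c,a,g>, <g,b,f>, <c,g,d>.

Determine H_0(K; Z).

K has 7 vertices, 18 edges, 12 triangles.
rank ∂_0 = 0, rank ∂_1 = 6 ⇒ b_0 = 7 − 0 − 6 = 1; all invariant factors of ∂_1 are 1 so no torsion. So H_0 = Z.

H_0 ≅ Z.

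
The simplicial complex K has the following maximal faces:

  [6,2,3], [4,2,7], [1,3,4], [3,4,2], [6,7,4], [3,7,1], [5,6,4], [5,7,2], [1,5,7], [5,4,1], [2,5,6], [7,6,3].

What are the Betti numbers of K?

K has 7 vertices, 18 edges, 12 triangles.
rank ∂_0 = 0, rank ∂_1 = 6 ⇒ b_0 = 7 − 0 − 6 = 1; all invariant factors of ∂_1 are 1 so no torsion. So H_0 = Z.
rank ∂_1 = 6, rank ∂_2 = 12 ⇒ b_1 = 18 − 6 − 12 = 0; ∂_2 has invariant factor(s) [2] giving torsion. So H_1 = Z/2.
rank ∂_2 = 12, rank ∂_3 = 0 ⇒ b_2 = 12 − 12 − 0 = 0. So H_2 = 0.

b_0 = 1, b_1 = 0, b_2 = 0.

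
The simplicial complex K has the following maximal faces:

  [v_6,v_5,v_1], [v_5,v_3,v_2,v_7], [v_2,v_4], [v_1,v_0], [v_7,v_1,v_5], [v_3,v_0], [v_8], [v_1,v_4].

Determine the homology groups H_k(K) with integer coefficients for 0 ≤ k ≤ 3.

H_0 = Z^2,  H_1 = Z^2,  H_2 = 0,  H_3 = 0.

K has 9 vertices, 14 edges, 6 triangles, 1 3-simplex.
rank ∂_0 = 0, rank ∂_1 = 7 ⇒ b_0 = 9 − 0 − 7 = 2; all invariant factors of ∂_1 are 1 so no torsion. So H_0 ≅ Z^2.
rank ∂_1 = 7, rank ∂_2 = 5 ⇒ b_1 = 14 − 7 − 5 = 2; all invariant factors of ∂_2 are 1 so no torsion. So H_1 ≅ Z^2.
rank ∂_2 = 5, rank ∂_3 = 1 ⇒ b_2 = 6 − 5 − 1 = 0; all invariant factors of ∂_3 are 1 so no torsion. So H_2 ≅ 0.
rank ∂_3 = 1, rank ∂_4 = 0 ⇒ b_3 = 1 − 1 − 0 = 0. So H_3 ≅ 0.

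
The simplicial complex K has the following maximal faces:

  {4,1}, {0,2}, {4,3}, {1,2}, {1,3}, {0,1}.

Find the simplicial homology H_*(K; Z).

H_0 ≅ Z,  H_1 ≅ Z^2.

Take the total order 0 < 1 < 2 < 3 < 4 on the vertex set. Then K (dimension 1) consists of the simplices:

  0-simplices (5): [0], [1], [2], [3], [4]
  1-simplices (6): [0,1], [0,2], [1,2], [1,3], [1,4], [3,4]

Hence C_0 ≅ Z^5, C_1 ≅ Z^6.

∂_1: C_1 → C_0 is given by ∂[p,q] = [q] − [p]. For instance
  ∂[1,2] = [2] − [1].
The resulting 5×6 matrix has rank 4, and its Smith normal form has invariant factors (1,1,1,1).

From H_k ≅ ker(∂_k) / im(∂_{k+1}) we obtain:

  H_0: rank C_0 − rank ∂_1 = 5 − 4 = 1, and the invariant factors of ∂_1 are all 1, so H_0 = Z.
  H_1: rank ker ∂_1 − rank ∂_2 = (6 − 4) − 0 = 2, and there is no ∂_2, so H_1 = Z^2.

As a check, the Euler characteristic is 5 − 6 = -1, which agrees with 1 − 2 = -1.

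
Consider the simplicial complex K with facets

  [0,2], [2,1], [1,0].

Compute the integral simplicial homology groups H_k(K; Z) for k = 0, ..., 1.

H_0 ≅ Z,  H_1 ≅ Z.

Order the vertices as 0 < 1 < 2. Listing each simplex with vertices in this order, K has dimension 1 with simplices:

  0-simplices (3): [0], [1], [2]
  1-simplices (3): [0,1], [0,2], [1,2]

Hence C_0 ≅ Z^3, C_1 ≅ Z^3.

Boundary ∂_1: C_1 → C_0 sends each edge [p,q] (with p < q) to q − p. For instance
  ∂[0,1] = [1] − [0].
The 3×3 boundary matrix has rank 2 and Smith normal form diag(1,1).

Computing H_k = (kernel of ∂_k) / (image of ∂_{k+1}):

  H_0: rank C_0 − rank ∂_1 = 3 − 2 = 1, and the invariant factors of ∂_1 are all 1, so H_0 = Z.
  H_1: rank ker ∂_1 − rank ∂_2 = (3 − 2) − 0 = 1, and there is no ∂_2, so H_1 = Z.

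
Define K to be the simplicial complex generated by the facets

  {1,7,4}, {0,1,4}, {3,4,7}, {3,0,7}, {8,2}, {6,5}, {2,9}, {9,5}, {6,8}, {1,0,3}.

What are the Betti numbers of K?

b_0 = 2, b_1 = 2, b_2 = 0.

We work with the vertex ordering 0 < 1 < 2 < 3 < 4 < 5 < 6 < 7 < 8 < 9. The simplices of K, each written with vertices in increasing order, are:

  0-simplices (10): [0], [1], [2], [3], [4], [5], [6], [7], [8], [9]
  1-simplices (15): [0,1], [0,3], [0,4], [0,7], [1,3], [1,4], [1,7], [2,8], [2,9], [3,4], [3,7], [4,7], [5,6], [5,9], [6,8]
  2-simplices (5): [0,1,3], [0,1,4], [0,3,7], [1,4,7], [3,4,7]

so the chain groups are C_0 ≅ Z^10, C_1 ≅ Z^15, C_2 ≅ Z^5.

Boundary ∂_1: C_1 → C_0 sends each edge [p,q] (with p < q) to q − p. For instance
  ∂[5,6] = [6] − [5].
As a 10×15 matrix over Z this has rank 8, with invariant factors (1,1,1,1,1,1,1,1).

Boundary ∂_2: C_2 → C_1 sends each 2-simplex [p,q,r] to [q,r] − [p,r] + [p,q]. For instance
  ∂[3,4,7] = [4,7] − [3,7] + [3,4],
  ∂[0,3,7] = [3,7] − [0,7] + [0,3].
The resulting 15×5 matrix has rank 5, and its Smith normal form has invariant factors (1,1,1,1,1).

From H_k ≅ ker(∂_k) / im(∂_{k+1}) we obtain:

  H_0: rank C_0 − rank ∂_1 = 10 − 8 = 2, and the invariant factors of ∂_1 are all 1, so H_0 ≅ Z^2.
  H_1: rank ker ∂_1 − rank ∂_2 = (15 − 8) − 5 = 2, and the invariant factors of ∂_2 are all 1, so H_1 ≅ Z^2.
  H_2: rank ker ∂_2 − rank ∂_3 = (5 − 5) − 0 = 0, and there is no ∂_3, so H_2 ≅ 0.

As a check, the Euler characteristic is 10 − 15 + 5 = 0, which agrees with 2 − 2 + 0 = 0.
(K is a triangulation of the disjoint union of the Möbius band and the circle S^1.)

Hence the Betti numbers are b_0 = 2, b_1 = 2, b_2 = 0.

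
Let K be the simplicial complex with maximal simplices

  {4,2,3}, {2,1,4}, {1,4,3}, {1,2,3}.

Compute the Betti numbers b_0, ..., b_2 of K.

We work with the vertex ordering 1 < 2 < 3 < 4. The simplices of K, each written with vertices in increasing order, are:

  0-simplices (4): [1], [2], [3], [4]
  1-simplices (6): [1,2], [1,3], [1,4], [2,3], [2,4], [3,4]
  2-simplices (4): [1,2,3], [1,2,4], [1,3,4], [2,3,4]

so the chain groups are C_0 ≅ Z^4, C_1 ≅ Z^6, C_2 ≅ Z^4.

Boundary ∂_1: C_1 → C_0 maps an edge to its endpoints' difference, ∂[p,q] = q − p. For instance
  ∂[1,2] = [2] − [1].
This gives a 4×6 integer matrix of rank 3; reducing to Smith normal form yields diagonal entries (1,1,1).

Boundary ∂_2: C_2 → C_1 sends each 2-simplex [p,q,r] to [q,r] − [p,r] + [p,q]. For instance
  ∂[2,3,4] = [3,4] − [2,4] + [2,3],
  ∂[1,2,4] = [2,4] − [1,4] + [1,2].
This gives a 6×4 integer matrix of rank 3; reducing to Smith normal form yields diagonal entries (1,1,1).

Computing H_k = (kernel of ∂_k) / (image of ∂_{k+1}):

  H_0: rank C_0 − rank ∂_1 = 4 − 3 = 1, and the invariant factors of ∂_1 are all 1, so H_0 = Z.
  H_1: rank ker ∂_1 − rank ∂_2 = (6 − 3) − 3 = 0, and the invariant factors of ∂_2 are all 1, so H_1 = 0.
  H_2: rank ker ∂_2 − rank ∂_3 = (4 − 3) − 0 = 1, and there is no ∂_3, so H_2 = Z.

As a check, the Euler characteristic is 4 − 6 + 4 = 2, which agrees with 1 − 0 + 1 = 2.

Hence the Betti numbers are b_0 = 1, b_1 = 0, b_2 = 1.

b_0 = 1, b_1 = 0, b_2 = 1.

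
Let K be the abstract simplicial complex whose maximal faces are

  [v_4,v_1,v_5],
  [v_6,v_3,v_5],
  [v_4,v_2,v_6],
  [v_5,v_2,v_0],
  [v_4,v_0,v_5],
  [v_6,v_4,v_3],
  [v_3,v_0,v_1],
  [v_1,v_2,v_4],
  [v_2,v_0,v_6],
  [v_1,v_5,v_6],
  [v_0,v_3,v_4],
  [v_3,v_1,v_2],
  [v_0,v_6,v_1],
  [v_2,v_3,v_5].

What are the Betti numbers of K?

K has 7 vertices, 21 edges, 14 triangles.
rank ∂_0 = 0, rank ∂_1 = 6 ⇒ b_0 = 7 − 0 − 6 = 1; all invariant factors of ∂_1 are 1 so no torsion. So H_0 ≅ Z.
rank ∂_1 = 6, rank ∂_2 = 13 ⇒ b_1 = 21 − 6 − 13 = 2; all invariant factors of ∂_2 are 1 so no torsion. So H_1 ≅ Z^2.
rank ∂_2 = 13, rank ∂_3 = 0 ⇒ b_2 = 14 − 13 − 0 = 1. So H_2 ≅ Z.

b_0 = 1, b_1 = 2, b_2 = 1.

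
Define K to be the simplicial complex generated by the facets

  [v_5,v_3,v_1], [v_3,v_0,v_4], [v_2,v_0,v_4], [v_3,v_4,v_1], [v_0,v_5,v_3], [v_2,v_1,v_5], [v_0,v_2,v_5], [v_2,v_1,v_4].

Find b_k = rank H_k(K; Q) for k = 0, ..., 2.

Order the vertices as v_0 < v_1 < v_2 < v_3 < v_4 < v_5. Listing each simplex with vertices in this order, K has dimension 2 with simplices:

  0-simplices (6): [v_0], [v_1], [v_2], [v_3], [v_4], [v_5]
  1-simplices (12): [v_0,v_2], [v_0,v_3], [v_0,v_4], [v_0,v_5], [v_1,v_2], [v_1,v_3], [v_1,v_4], [v_1,v_5], [v_2,v_4], [v_2,v_5], [v_3,v_4], [v_3,v_5]
  2-simplices (8): [v_0,v_2,v_4], [v_0,v_2,v_5], [v_0,v_3,v_4], [v_0,v_3,v_5], [v_1,v_2,v_4], [v_1,v_2,v_5], [v_1,v_3,v_4], [v_1,v_3,v_5]

Hence C_0 ≅ Z^6, C_1 ≅ Z^12, C_2 ≅ Z^8.

Boundary ∂_1: C_1 → C_0 is given by ∂[p,q] = [q] − [p]. For instance
  ∂[v_3,v_5] = [v_5] − [v_3].
The 6×12 boundary matrix has rank 5 and Smith normal form diag(1,1,1,1,1).

∂_2: C_2 → C_1 sends each 2-simplex [p,q,r] to [q,r] − [p,r] + [p,q]. For instance
  ∂[v_1,v_2,v_4] = [v_2,v_4] − [v_1,v_4] + [v_1,v_2],
  ∂[v_0,v_3,v_5] = [v_3,v_5] − [v_0,v_5] + [v_0,v_3].
As a 12×8 matrix over Z this has rank 7, with invariant factors (1,1,1,1,1,1,1).

Reading off H_k = ker ∂_k / im ∂_{k+1}:

  H_0: rank C_0 − rank ∂_1 = 6 − 5 = 1, and the invariant factors of ∂_1 are all 1, so H_0 ≅ Z.
  H_1: rank ker ∂_1 − rank ∂_2 = (12 − 5) − 7 = 0, and the invariant factors of ∂_2 are all 1, so H_1 ≅ 0.
  H_2: rank ker ∂_2 − rank ∂_3 = (8 − 7) − 0 = 1, and there is no ∂_3, so H_2 ≅ Z.

As a check, the Euler characteristic is 6 − 12 + 8 = 2, which agrees with 1 − 0 + 1 = 2.
(K is a triangulation of the 2-sphere S^2.)

Hence the Betti numbers are b_0 = 1, b_1 = 0, b_2 = 1.

b_0 = 1, b_1 = 0, b_2 = 1.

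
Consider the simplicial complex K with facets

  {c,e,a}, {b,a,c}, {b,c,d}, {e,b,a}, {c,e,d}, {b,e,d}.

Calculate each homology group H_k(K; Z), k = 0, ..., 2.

We work with the vertex ordering a < b < c < d < e. The simplices of K, each written with vertices in increasing order, are:

  0-simplices (5): a, b, c, d, e
  1-simplices (9): ab, ac, ae, bc, bd, be, cd, ce, de
  2-simplices (6): abc, abe, ace, bcd, bde, cde

giving chain groups C_0 ≅ Z^5, C_1 ≅ Z^9, C_2 ≅ Z^6.

∂_1: C_1 → C_0 maps an edge to its endpoints' difference, ∂[p,q] = q − p. For instance
  ∂bc = c − b.
This gives a 5×9 integer matrix of rank 4; reducing to Smith normal form yields diagonal entries (1,1,1,1).

Boundary ∂_2: C_2 → C_1 maps a triangle to the signed sum of its edges. For instance
  ∂bcd = cd − bd + bc,
  ∂bde = de − be + bd.
As a 9×6 matrix over Z this has rank 5, with invariant factors (1,1,1,1,1).

Reading off H_k = ker ∂_k / im ∂_{k+1}:

  H_0: rank C_0 − rank ∂_1 = 5 − 4 = 1, and the invariant factors of ∂_1 are all 1, so H_0 = Z.
  H_1: rank ker ∂_1 − rank ∂_2 = (9 − 4) − 5 = 0, and the invariant factors of ∂_2 are all 1, so H_1 = 0.
  H_2: rank ker ∂_2 − rank ∂_3 = (6 − 5) − 0 = 1, and there is no ∂_3, so H_2 = Z.

H_0 = Z,  H_1 = 0,  H_2 = Z.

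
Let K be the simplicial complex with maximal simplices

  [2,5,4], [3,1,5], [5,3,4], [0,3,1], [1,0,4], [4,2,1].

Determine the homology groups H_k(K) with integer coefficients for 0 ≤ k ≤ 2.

H_0 ≅ Z,  H_1 ≅ Z,  H_2 = 0.

Take the total order 0 < 1 < 2 < 3 < 4 < 5 on the vertex set. Then K (dimension 2) consists of the simplices:

  0-simplices (6): [0], [1], [2], [3], [4], [5]
  1-simplices (12): [0,1], [0,3], [0,4], [1,2], [1,3], [1,4], [1,5], [2,4], [2,5], [3,4], [3,5], [4,5]
  2-simplices (6): [0,1,3], [0,1,4], [1,2,4], [1,3,5], [2,4,5], [3,4,5]

giving chain groups C_0 ≅ Z^6, C_1 ≅ Z^12, C_2 ≅ Z^6.

The boundary map ∂_1: C_1 → C_0 is given by ∂[p,q] = [q] − [p]. For instance
  ∂[0,3] = [3] − [0].
This gives a 6×12 integer matrix of rank 5; reducing to Smith normal form yields diagonal entries (1,1,1,1,1).

∂_2: C_2 → C_1 maps a triangle to the signed sum of its edges. For instance
  ∂[0,1,3] = [1,3] − [0,3] + [0,1],
  ∂[3,4,5] = [4,5] − [3,5] + [3,4].
The resulting 12×6 matrix has rank 6, and its Smith normal form has invariant factors (1,1,1,1,1,1).

Now H_k = ker ∂_k / im ∂_{k+1}, so:

  H_0: rank C_0 − rank ∂_1 = 6 − 5 = 1, and the invariant factors of ∂_1 are all 1, so H_0 ≅ Z.
  H_1: rank ker ∂_1 − rank ∂_2 = (12 − 5) − 6 = 1, and the invariant factors of ∂_2 are all 1, so H_1 ≅ Z.
  H_2: rank ker ∂_2 − rank ∂_3 = (6 − 6) − 0 = 0, and there is no ∂_3, so H_2 ≅ 0.

(K is a triangulation of the cylinder S^1 x I.)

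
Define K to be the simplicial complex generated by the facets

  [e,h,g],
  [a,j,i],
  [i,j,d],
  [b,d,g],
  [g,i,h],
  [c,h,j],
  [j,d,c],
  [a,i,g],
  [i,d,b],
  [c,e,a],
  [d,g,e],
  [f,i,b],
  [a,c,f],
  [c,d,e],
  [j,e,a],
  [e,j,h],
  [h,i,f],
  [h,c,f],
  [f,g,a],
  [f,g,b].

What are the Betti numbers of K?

Order the vertices as a < b < c < d < e < f < g < h < i < j. Listing each simplex with vertices in this order, K has dimension 2 with simplices:

  0-simplices (10): a, b, c, d, e, f, g, h, i, j
  1-simplices (30): ac, ae, af, ag, ai, aj, bd, bf, bg, bi, cd, ce, cf, ch, cj, de, dg, di, dj, eg, eh, ej, fg, fh, fi, gh, gi, hi, hj, ij
  2-simplices (20): ace, acf, aej, afg, agi, aij, bdg, bdi, bfg, bfi, cde, cdj, cfh, chj, deg, dij, egh, ehj, fhi, ghi

Hence C_0 ≅ Z^10, C_1 ≅ Z^30, C_2 ≅ Z^20.

Boundary ∂_1: C_1 → C_0 maps an edge to its endpoints' difference, ∂[p,q] = q − p.
The resulting 10×30 matrix has rank 9, and its Smith normal form has invariant factors (1,1,1,1,1,1,1,1,1).

∂_2: C_2 → C_1 sends each 2-simplex [p,q,r] to [q,r] − [p,r] + [p,q]. For instance
  ∂egh = gh − eh + eg,
  ∂aij = ij − aj + ai.
This gives a 30×20 integer matrix of rank 20; reducing to Smith normal form yields diagonal entries (1,1,1,1,1,1,1,1,1,1,1,1,1,1,1,1,1,1,1,2).

Computing H_k = (kernel of ∂_k) / (image of ∂_{k+1}):

  H_0: rank C_0 − rank ∂_1 = 10 − 9 = 1, and the invariant factors of ∂_1 are all 1, so H_0 = Z.
  H_1: rank ker ∂_1 − rank ∂_2 = (30 − 9) − 20 = 1, and ∂_2 has invariant factor 2 > 1, so H_1 = Z ⊕ Z/2Z.
  H_2: rank ker ∂_2 − rank ∂_3 = (20 − 20) − 0 = 0, and there is no ∂_3, so H_2 = 0.

Hence the Betti numbers are b_0 = 1, b_1 = 1, b_2 = 0.

b_0 = 1, b_1 = 1, b_2 = 0.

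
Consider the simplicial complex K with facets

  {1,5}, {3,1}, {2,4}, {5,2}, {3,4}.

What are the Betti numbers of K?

Order the vertices as 1 < 2 < 3 < 4 < 5. Listing each simplex with vertices in this order, K has dimension 1 with simplices:

  0-simplices (5): [1], [2], [3], [4], [5]
  1-simplices (5): [1,3], [1,5], [2,4], [2,5], [3,4]

Hence C_0 ≅ Z^5, C_1 ≅ Z^5.

Boundary ∂_1: C_1 → C_0 is given by ∂[p,q] = [q] − [p].
As a 5×5 matrix over Z this has rank 4, with invariant factors (1,1,1,1).

Now H_k = ker ∂_k / im ∂_{k+1}, so:

  H_0: rank C_0 − rank ∂_1 = 5 − 4 = 1, and the invariant factors of ∂_1 are all 1, so H_0 ≅ Z.
  H_1: rank ker ∂_1 − rank ∂_2 = (5 − 4) − 0 = 1, and there is no ∂_2, so H_1 ≅ Z.

As a check, the Euler characteristic is 5 − 5 = 0, which agrees with 1 − 1 = 0.

Hence the Betti numbers are b_0 = 1, b_1 = 1.

b_0 = 1, b_1 = 1.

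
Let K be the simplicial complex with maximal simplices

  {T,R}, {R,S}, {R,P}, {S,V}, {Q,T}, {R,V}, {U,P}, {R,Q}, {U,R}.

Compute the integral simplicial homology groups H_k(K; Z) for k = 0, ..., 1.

Take the total order P < Q < R < S < T < U < V on the vertex set. Then K (dimension 1) consists of the simplices:

  0-simplices (7): P, Q, R, S, T, U, V
  1-simplices (9): PR, PU, QR, QT, RS, RT, RU, RV, SV

so the chain groups are C_0 ≅ Z^7, C_1 ≅ Z^9.

The boundary map ∂_1: C_1 → C_0 maps an edge to its endpoints' difference, ∂[p,q] = q − p. For instance
  ∂RS = S − R.
This gives a 7×9 integer matrix of rank 6; reducing to Smith normal form yields diagonal entries (1,1,1,1,1,1).

Reading off H_k = ker ∂_k / im ∂_{k+1}:

  H_0: rank C_0 − rank ∂_1 = 7 − 6 = 1, and the invariant factors of ∂_1 are all 1, so H_0 = Z.
  H_1: rank ker ∂_1 − rank ∂_2 = (9 − 6) − 0 = 3, and there is no ∂_2, so H_1 = Z^3.

(K is a triangulation of a wedge of 3 circles.)

H_0 ≅ Z,  H_1 ≅ Z^3.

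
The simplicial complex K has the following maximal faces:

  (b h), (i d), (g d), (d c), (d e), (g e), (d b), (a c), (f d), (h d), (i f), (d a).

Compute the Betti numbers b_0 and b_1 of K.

b_0 = 1, b_1 = 4.

We work with the vertex ordering a < b < c < d < e < f < g < h < i. The simplices of K, each written with vertices in increasing order, are:

  0-simplices (9): a, b, c, d, e, f, g, h, i
  1-simplices (12): ac, ad, bd, bh, cd, de, df, dg, dh, di, eg, fi

Hence C_0 ≅ Z^9, C_1 ≅ Z^12.

∂_1: C_1 → C_0 maps an edge to its endpoints' difference, ∂[p,q] = q − p. For instance
  ∂df = f − d.
This gives a 9×12 integer matrix of rank 8; reducing to Smith normal form yields diagonal entries (1,1,1,1,1,1,1,1).

Computing H_k = (kernel of ∂_k) / (image of ∂_{k+1}):

  H_0: rank C_0 − rank ∂_1 = 9 − 8 = 1, and the invariant factors of ∂_1 are all 1, so H_0 = Z.
  H_1: rank ker ∂_1 − rank ∂_2 = (12 − 8) − 0 = 4, and there is no ∂_2, so H_1 = Z^4.

As a check, the Euler characteristic is 9 − 12 = -3, which agrees with 1 − 4 = -3.
(K is a triangulation of a wedge of 4 circles.)

Hence the Betti numbers are b_0 = 1, b_1 = 4.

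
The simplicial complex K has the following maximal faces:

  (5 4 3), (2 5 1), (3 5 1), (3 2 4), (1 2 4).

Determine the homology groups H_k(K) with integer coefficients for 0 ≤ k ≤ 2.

Take the total order 1 < 2 < 3 < 4 < 5 on the vertex set. Then K (dimension 2) consists of the simplices:

  0-simplices (5): [1], [2], [3], [4], [5]
  1-simplices (10): [1,2], [1,3], [1,4], [1,5], [2,3], [2,4], [2,5], [3,4], [3,5], [4,5]
  2-simplices (5): [1,2,4], [1,2,5], [1,3,5], [2,3,4], [3,4,5]

giving chain groups C_0 ≅ Z^5, C_1 ≅ Z^10, C_2 ≅ Z^5.

∂_1: C_1 → C_0 sends each edge [p,q] (with p < q) to q − p.
As a 5×10 matrix over Z this has rank 4, with invariant factors (1,1,1,1).

The boundary map ∂_2: C_2 → C_1 acts by ∂[p,q,r] = [q,r] − [p,r] + [p,q]. For instance
  ∂[1,3,5] = [3,5] − [1,5] + [1,3],
  ∂[2,3,4] = [3,4] − [2,4] + [2,3].
The 10×5 boundary matrix has rank 5 and Smith normal form diag(1,1,1,1,1).

Computing H_k = (kernel of ∂_k) / (image of ∂_{k+1}):

  H_0: rank C_0 − rank ∂_1 = 5 − 4 = 1, and the invariant factors of ∂_1 are all 1, so H_0 = Z.
  H_1: rank ker ∂_1 − rank ∂_2 = (10 − 4) − 5 = 1, and the invariant factors of ∂_2 are all 1, so H_1 = Z.
  H_2: rank ker ∂_2 − rank ∂_3 = (5 − 5) − 0 = 0, and there is no ∂_3, so H_2 = 0.

H_0 = Z,  H_1 = Z,  H_2 = 0.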